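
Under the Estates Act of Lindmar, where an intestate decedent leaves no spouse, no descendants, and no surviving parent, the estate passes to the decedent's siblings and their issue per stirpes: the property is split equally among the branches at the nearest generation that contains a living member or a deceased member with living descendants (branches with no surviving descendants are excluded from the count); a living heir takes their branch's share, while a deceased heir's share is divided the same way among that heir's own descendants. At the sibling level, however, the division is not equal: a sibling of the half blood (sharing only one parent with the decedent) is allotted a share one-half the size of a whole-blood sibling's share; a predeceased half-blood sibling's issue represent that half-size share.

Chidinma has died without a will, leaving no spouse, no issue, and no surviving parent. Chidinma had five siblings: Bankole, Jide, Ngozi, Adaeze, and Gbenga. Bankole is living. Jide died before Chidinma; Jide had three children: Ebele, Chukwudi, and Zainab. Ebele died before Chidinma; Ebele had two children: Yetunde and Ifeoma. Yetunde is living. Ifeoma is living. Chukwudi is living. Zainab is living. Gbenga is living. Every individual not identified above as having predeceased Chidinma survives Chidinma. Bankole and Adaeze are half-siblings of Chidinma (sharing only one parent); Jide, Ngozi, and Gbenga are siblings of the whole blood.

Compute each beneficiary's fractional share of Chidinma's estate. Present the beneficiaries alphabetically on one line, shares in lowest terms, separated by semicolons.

Adaeze 1/8; Bankole 1/8; Chukwudi 1/12; Gbenga 1/4; Ifeoma 1/24; Ngozi 1/4; Yetunde 1/24; Zainab 1/12

No spouse, descendants, or parent survives, so the estate passes to Chidinma's siblings per stirpes.
Half-blood siblings count for one-half the weight of whole-blood siblings at the initial division.
Dividing 1 in proportion to weights (total weight 4): Bankole (weight 1/2) → 1/8; Jide (weight 1) → 1/4; Ngozi (weight 1) → 1/4; Adaeze (weight 1/2) → 1/8; Gbenga (weight 1) → 1/4.
Bankole is living and takes 1/8.
Jide predeceased; the 1/4 allotted to Jide's branch passes to Jide's issue by representation.
The 1/4 is divided into 3 equal shares of 1/12 among Ebele, Chukwudi, Zainab.
Ebele predeceased; the 1/12 allotted to Ebele's branch passes to Ebele's issue by representation.
The 1/12 is divided into 2 equal shares of 1/24 among Yetunde, Ifeoma.
Yetunde is living and takes 1/24.
Ifeoma is living and takes 1/24.
Chukwudi is living and takes 1/12.
Zainab is living and takes 1/12.
Ngozi is living and takes 1/4.
Adaeze is living and takes 1/8.
Gbenga is living and takes 1/4.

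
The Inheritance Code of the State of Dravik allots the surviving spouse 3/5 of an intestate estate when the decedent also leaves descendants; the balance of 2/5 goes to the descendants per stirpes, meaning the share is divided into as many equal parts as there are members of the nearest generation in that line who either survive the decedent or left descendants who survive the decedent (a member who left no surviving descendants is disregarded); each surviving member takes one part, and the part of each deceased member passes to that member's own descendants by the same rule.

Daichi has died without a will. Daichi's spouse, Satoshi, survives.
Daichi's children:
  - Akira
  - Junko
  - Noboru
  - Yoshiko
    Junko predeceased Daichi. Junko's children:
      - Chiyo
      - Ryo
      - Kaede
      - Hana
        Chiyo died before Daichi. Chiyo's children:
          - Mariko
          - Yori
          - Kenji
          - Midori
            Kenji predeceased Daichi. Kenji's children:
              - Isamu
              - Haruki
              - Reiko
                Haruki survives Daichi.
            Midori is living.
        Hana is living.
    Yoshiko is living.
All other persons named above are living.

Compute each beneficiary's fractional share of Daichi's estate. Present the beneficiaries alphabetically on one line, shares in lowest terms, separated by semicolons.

Satoshi, as surviving spouse, takes 3/5.
The remaining 2/5 passes to Daichi's descendants per stirpes.
The 2/5 is divided into 4 equal shares of 1/10 among Akira, Junko, Noboru, Yoshiko.
Akira is living and takes 1/10.
Junko predeceased; the 1/10 allotted to Junko's branch passes to Junko's issue by representation.
The 1/10 is divided into 4 equal shares of 1/40 among Chiyo, Ryo, Kaede, Hana.
Chiyo predeceased; the 1/40 allotted to Chiyo's branch passes to Chiyo's issue by representation.
The 1/40 is divided into 4 equal shares of 1/160 among Mariko, Yori, Kenji, Midori.
Mariko is living and takes 1/160.
Yori is living and takes 1/160.
Kenji predeceased; the 1/160 allotted to Kenji's branch passes to Kenji's issue by representation.
The 1/160 is divided into 3 equal shares of 1/480 among Isamu, Haruki, Reiko.
Isamu is living and takes 1/480.
Haruki is living and takes 1/480.
Reiko is living and takes 1/480.
Midori is living and takes 1/160.
Ryo is living and takes 1/40.
Kaede is living and takes 1/40.
Hana is living and takes 1/40.
Noboru is living and takes 1/10.
Yoshiko is living and takes 1/10.

Akira 1/10; Hana 1/40; Haruki 1/480; Isamu 1/480; Kaede 1/40; Mariko 1/160; Midori 1/160; Noboru 1/10; Reiko 1/480; Ryo 1/40; Satoshi 3/5; Yori 1/160; Yoshiko 1/10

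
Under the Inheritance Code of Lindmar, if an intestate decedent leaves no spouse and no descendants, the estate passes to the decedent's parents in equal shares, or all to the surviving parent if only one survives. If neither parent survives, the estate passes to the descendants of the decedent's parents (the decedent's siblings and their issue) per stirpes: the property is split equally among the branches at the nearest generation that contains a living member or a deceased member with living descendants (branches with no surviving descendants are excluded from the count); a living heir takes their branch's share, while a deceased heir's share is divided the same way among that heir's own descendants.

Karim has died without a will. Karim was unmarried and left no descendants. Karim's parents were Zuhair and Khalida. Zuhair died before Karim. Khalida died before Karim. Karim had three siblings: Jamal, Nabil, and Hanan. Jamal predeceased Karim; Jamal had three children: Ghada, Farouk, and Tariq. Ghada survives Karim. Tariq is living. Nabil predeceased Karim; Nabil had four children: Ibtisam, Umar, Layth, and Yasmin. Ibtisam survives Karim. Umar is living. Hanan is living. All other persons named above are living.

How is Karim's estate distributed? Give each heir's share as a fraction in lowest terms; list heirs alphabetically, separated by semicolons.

Farouk 1/9; Ghada 1/9; Hanan 1/3; Ibtisam 1/12; Layth 1/12; Tariq 1/9; Umar 1/12; Yasmin 1/12

Neither parent survives and there are no descendants, so the estate passes to Karim's siblings and their issue per stirpes.
The estate is divided into 3 equal shares of 1/3 among Jamal, Nabil, Hanan.
Jamal predeceased; the 1/3 allotted to Jamal's branch passes to Jamal's issue by representation.
The 1/3 is divided into 3 equal shares of 1/9 among Ghada, Farouk, Tariq.
Ghada is living and takes 1/9.
Farouk is living and takes 1/9.
Tariq is living and takes 1/9.
Nabil predeceased; the 1/3 allotted to Nabil's branch passes to Nabil's issue by representation.
The 1/3 is divided into 4 equal shares of 1/12 among Ibtisam, Umar, Layth, Yasmin.
Ibtisam is living and takes 1/12.
Umar is living and takes 1/12.
Layth is living and takes 1/12.
Yasmin is living and takes 1/12.
Hanan is living and takes 1/3.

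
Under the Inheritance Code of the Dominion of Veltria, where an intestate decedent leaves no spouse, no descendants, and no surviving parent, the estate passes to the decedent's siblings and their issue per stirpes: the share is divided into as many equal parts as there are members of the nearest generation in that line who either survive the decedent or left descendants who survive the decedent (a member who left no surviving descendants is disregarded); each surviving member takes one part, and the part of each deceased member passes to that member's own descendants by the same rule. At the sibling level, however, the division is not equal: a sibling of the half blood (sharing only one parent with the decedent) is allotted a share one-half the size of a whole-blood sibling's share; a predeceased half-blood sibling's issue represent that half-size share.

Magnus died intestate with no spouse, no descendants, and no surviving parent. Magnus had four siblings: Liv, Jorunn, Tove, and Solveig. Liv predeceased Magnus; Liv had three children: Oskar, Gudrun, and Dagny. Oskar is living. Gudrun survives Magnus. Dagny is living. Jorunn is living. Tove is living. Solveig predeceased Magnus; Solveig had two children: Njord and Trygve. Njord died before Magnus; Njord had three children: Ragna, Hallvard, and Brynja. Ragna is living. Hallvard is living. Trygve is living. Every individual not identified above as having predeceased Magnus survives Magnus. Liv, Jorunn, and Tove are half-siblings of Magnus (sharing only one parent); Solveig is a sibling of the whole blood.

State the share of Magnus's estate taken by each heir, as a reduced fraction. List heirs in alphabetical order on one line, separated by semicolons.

No spouse, descendants, or parent survives, so the estate passes to Magnus's siblings per stirpes.
Half-blood siblings count for one-half the weight of whole-blood siblings at the initial division.
Dividing 1 in proportion to weights (total weight 5/2): Liv (weight 1/2) → 1/5; Jorunn (weight 1/2) → 1/5; Tove (weight 1/2) → 1/5; Solveig (weight 1) → 2/5.
Liv predeceased; the 1/5 allotted to Liv's branch passes to Liv's issue by representation.
The 1/5 is divided into 3 equal shares of 1/15 among Oskar, Gudrun, Dagny.
Oskar is living and takes 1/15.
Gudrun is living and takes 1/15.
Dagny is living and takes 1/15.
Jorunn is living and takes 1/5.
Tove is living and takes 1/5.
Solveig predeceased; the 2/5 allotted to Solveig's branch passes to Solveig's issue by representation.
The 2/5 is divided into 2 equal shares of 1/5 among Njord, Trygve.
Njord predeceased; the 1/5 allotted to Njord's branch passes to Njord's issue by representation.
The 1/5 is divided into 3 equal shares of 1/15 among Ragna, Hallvard, Brynja.
Ragna is living and takes 1/15.
Hallvard is living and takes 1/15.
Brynja is living and takes 1/15.
Trygve is living and takes 1/5.

Brynja 1/15; Dagny 1/15; Gudrun 1/15; Hallvard 1/15; Jorunn 1/5; Oskar 1/15; Ragna 1/15; Tove 1/5; Trygve 1/5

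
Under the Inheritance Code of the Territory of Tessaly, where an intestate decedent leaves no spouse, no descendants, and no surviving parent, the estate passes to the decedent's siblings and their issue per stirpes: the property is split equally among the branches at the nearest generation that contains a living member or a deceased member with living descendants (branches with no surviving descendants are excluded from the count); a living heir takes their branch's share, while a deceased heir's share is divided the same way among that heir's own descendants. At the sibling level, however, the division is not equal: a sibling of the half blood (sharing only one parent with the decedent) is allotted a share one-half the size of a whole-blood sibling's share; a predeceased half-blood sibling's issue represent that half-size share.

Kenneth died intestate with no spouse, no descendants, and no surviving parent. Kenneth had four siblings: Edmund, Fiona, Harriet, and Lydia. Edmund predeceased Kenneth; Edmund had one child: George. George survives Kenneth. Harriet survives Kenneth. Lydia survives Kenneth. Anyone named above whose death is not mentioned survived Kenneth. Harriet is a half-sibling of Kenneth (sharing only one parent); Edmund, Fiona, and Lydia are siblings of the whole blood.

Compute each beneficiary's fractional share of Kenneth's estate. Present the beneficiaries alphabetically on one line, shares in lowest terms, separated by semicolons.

No spouse, descendants, or parent survives, so the estate passes to Kenneth's siblings per stirpes.
Half-blood siblings count for one-half the weight of whole-blood siblings at the initial division.
Dividing 1 in proportion to weights (total weight 7/2): Edmund (weight 1) → 2/7; Fiona (weight 1) → 2/7; Harriet (weight 1/2) → 1/7; Lydia (weight 1) → 2/7.
Edmund predeceased; the 2/7 allotted to Edmund's branch passes to Edmund's issue by representation.
George is the sole taker at this level and receives the full 2/7.
Fiona is living and takes 2/7.
Harriet is living and takes 1/7.
Lydia is living and takes 2/7.

Fiona 2/7; George 2/7; Harriet 1/7; Lydia 2/7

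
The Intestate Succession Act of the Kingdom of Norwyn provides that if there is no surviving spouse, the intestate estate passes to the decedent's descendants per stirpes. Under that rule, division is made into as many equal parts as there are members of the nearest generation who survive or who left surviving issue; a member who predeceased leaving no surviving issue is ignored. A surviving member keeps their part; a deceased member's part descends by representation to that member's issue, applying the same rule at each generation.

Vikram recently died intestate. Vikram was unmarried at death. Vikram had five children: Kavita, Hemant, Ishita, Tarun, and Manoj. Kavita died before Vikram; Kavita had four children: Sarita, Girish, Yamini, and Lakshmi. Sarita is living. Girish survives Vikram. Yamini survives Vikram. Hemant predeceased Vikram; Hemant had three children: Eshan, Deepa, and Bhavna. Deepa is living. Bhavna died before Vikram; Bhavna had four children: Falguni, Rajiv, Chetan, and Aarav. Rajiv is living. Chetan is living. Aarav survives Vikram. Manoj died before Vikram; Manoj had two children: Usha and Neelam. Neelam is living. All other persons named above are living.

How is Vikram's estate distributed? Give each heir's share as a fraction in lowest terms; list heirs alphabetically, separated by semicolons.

There is no surviving spouse, so the entire estate passes to Vikram's descendants per stirpes.
The estate is divided into 5 equal shares of 1/5 among Kavita, Hemant, Ishita, Tarun, Manoj.
Kavita predeceased; the 1/5 allotted to Kavita's branch passes to Kavita's issue by representation.
The 1/5 is divided into 4 equal shares of 1/20 among Sarita, Girish, Yamini, Lakshmi.
Sarita is living and takes 1/20.
Girish is living and takes 1/20.
Yamini is living and takes 1/20.
Lakshmi is living and takes 1/20.
Hemant predeceased; the 1/5 allotted to Hemant's branch passes to Hemant's issue by representation.
The 1/5 is divided into 3 equal shares of 1/15 among Eshan, Deepa, Bhavna.
Eshan is living and takes 1/15.
Deepa is living and takes 1/15.
Bhavna predeceased; the 1/15 allotted to Bhavna's branch passes to Bhavna's issue by representation.
The 1/15 is divided into 4 equal shares of 1/60 among Falguni, Rajiv, Chetan, Aarav.
Falguni is living and takes 1/60.
Rajiv is living and takes 1/60.
Chetan is living and takes 1/60.
Aarav is living and takes 1/60.
Ishita is living and takes 1/5.
Tarun is living and takes 1/5.
Manoj predeceased; the 1/5 allotted to Manoj's branch passes to Manoj's issue by representation.
The 1/5 is divided into 2 equal shares of 1/10 among Usha, Neelam.
Usha is living and takes 1/10.
Neelam is living and takes 1/10.

Aarav 1/60; Chetan 1/60; Deepa 1/15; Eshan 1/15; Falguni 1/60; Girish 1/20; Ishita 1/5; Lakshmi 1/20; Neelam 1/10; Rajiv 1/60; Sarita 1/20; Tarun 1/5; Usha 1/10; Yamini 1/20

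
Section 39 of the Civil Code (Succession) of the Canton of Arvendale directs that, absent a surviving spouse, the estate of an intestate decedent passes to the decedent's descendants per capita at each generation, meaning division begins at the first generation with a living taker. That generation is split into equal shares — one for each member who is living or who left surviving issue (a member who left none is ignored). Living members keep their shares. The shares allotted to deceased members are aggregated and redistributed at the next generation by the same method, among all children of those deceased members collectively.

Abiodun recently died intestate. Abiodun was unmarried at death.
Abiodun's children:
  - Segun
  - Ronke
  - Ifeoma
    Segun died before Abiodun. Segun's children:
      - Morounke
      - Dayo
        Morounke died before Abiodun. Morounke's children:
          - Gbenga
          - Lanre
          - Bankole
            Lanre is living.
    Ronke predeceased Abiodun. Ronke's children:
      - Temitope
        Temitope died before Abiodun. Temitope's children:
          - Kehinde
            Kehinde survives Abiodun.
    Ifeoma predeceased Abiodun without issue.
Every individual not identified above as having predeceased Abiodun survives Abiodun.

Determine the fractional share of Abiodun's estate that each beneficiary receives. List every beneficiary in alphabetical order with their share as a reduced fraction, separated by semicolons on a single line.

There is no surviving spouse, so the entire estate passes to Abiodun's descendants per capita at each generation.
No one at generation 1 (Segun, Ronke) is living; moving to the next generation.
At generation 2 (Morounke, Dayo, Temitope) there are 3 shares of (1)/3 = 1/3 each.
Living: Dayo — each takes 1/3.
Deceased: Morounke and Temitope. Their combined 2/3 is pooled and carried to generation 3.
At generation 3 (Gbenga, Lanre, Bankole, Kehinde) there are 4 shares of (2/3)/4 = 1/6 each.
Living: Gbenga, Lanre, Bankole, and Kehinde — each takes 1/6.

Bankole 1/6; Dayo 1/3; Gbenga 1/6; Kehinde 1/6; Lanre 1/6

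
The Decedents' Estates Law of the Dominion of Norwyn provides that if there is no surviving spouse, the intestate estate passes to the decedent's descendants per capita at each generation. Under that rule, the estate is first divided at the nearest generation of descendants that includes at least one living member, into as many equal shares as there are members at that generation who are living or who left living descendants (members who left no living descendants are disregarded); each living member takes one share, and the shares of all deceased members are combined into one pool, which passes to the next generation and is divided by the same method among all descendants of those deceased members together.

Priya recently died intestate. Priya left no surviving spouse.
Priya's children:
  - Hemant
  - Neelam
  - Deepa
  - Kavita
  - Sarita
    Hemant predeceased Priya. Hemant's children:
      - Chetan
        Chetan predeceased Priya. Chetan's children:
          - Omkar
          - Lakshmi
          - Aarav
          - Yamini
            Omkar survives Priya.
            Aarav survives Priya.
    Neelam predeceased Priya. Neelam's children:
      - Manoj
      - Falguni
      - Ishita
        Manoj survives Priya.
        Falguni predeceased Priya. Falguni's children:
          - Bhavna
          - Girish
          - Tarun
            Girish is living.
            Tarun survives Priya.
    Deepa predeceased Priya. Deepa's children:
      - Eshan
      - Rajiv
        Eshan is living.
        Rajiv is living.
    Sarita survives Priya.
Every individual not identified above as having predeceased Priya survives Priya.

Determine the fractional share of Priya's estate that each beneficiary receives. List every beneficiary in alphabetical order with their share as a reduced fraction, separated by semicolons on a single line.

There is no surviving spouse, so the entire estate passes to Priya's descendants per capita at each generation.
At generation 1 (Hemant, Neelam, Deepa, Kavita, Sarita) there are 5 shares of (1)/5 = 1/5 each.
Living: Kavita and Sarita — each takes 1/5.
Deceased: Hemant, Neelam, and Deepa. Their combined 3/5 is pooled and carried to generation 2.
At generation 2 (Chetan, Manoj, Falguni, Ishita, Eshan, Rajiv) there are 6 shares of (3/5)/6 = 1/10 each.
Living: Manoj, Ishita, Eshan, and Rajiv — each takes 1/10.
Deceased: Chetan and Falguni. Their combined 1/5 is pooled and carried to generation 3.
At generation 3 (Omkar, Lakshmi, Aarav, Yamini, Bhavna, Girish, Tarun) there are 7 shares of (1/5)/7 = 1/35 each.
Living: Omkar, Lakshmi, Aarav, Yamini, Bhavna, Girish, and Tarun — each takes 1/35.

Aarav 1/35; Bhavna 1/35; Eshan 1/10; Girish 1/35; Ishita 1/10; Kavita 1/5; Lakshmi 1/35; Manoj 1/10; Omkar 1/35; Rajiv 1/10; Sarita 1/5; Tarun 1/35; Yamini 1/35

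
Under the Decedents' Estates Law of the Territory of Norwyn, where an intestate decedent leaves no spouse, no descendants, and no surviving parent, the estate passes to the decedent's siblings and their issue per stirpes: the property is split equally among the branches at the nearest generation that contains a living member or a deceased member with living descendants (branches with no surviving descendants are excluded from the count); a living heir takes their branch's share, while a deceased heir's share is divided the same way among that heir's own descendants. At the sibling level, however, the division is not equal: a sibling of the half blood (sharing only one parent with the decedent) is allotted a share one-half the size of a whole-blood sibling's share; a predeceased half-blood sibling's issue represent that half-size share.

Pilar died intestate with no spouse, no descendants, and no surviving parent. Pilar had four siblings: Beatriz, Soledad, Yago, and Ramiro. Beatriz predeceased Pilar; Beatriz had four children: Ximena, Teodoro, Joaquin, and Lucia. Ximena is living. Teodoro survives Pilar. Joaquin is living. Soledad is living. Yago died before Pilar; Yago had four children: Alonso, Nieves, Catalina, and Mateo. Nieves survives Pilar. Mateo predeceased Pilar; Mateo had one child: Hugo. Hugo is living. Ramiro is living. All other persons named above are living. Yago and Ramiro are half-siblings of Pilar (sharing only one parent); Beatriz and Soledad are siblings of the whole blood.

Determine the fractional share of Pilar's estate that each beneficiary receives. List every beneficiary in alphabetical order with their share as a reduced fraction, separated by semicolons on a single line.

No spouse, descendants, or parent survives, so the estate passes to Pilar's siblings per stirpes.
Half-blood siblings count for one-half the weight of whole-blood siblings at the initial division.
Dividing 1 in proportion to weights (total weight 3): Beatriz (weight 1) → 1/3; Soledad (weight 1) → 1/3; Yago (weight 1/2) → 1/6; Ramiro (weight 1/2) → 1/6.
Beatriz predeceased; the 1/3 allotted to Beatriz's branch passes to Beatriz's issue by representation.
The 1/3 is divided into 4 equal shares of 1/12 among Ximena, Teodoro, Joaquin, Lucia.
Ximena is living and takes 1/12.
Teodoro is living and takes 1/12.
Joaquin is living and takes 1/12.
Lucia is living and takes 1/12.
Soledad is living and takes 1/3.
Yago predeceased; the 1/6 allotted to Yago's branch passes to Yago's issue by representation.
The 1/6 is divided into 4 equal shares of 1/24 among Alonso, Nieves, Catalina, Mateo.
Alonso is living and takes 1/24.
Nieves is living and takes 1/24.
Catalina is living and takes 1/24.
Mateo predeceased; the 1/24 allotted to Mateo's branch passes to Mateo's issue by representation.
Hugo is the sole taker at this level and receives the full 1/24.
Ramiro is living and takes 1/6.

Alonso 1/24; Catalina 1/24; Hugo 1/24; Joaquin 1/12; Lucia 1/12; Nieves 1/24; Ramiro 1/6; Soledad 1/3; Teodoro 1/12; Ximena 1/12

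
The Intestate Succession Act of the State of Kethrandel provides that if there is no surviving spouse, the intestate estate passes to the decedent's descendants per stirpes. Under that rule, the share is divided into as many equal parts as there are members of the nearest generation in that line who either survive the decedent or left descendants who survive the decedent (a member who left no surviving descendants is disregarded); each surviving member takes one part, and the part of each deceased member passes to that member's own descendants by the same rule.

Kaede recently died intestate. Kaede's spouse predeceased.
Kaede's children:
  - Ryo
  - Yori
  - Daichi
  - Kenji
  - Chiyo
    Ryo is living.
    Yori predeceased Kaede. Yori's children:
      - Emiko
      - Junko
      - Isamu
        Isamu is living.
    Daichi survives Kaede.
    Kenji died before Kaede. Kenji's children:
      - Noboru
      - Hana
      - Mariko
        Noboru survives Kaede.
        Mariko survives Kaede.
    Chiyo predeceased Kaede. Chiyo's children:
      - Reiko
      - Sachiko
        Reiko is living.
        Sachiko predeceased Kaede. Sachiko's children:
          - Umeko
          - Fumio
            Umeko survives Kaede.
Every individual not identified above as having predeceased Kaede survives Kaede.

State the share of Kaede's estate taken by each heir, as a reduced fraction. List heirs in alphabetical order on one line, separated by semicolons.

There is no surviving spouse, so the entire estate passes to Kaede's descendants per stirpes.
The estate is divided into 5 equal shares of 1/5 among Ryo, Yori, Daichi, Kenji, Chiyo.
Ryo is living and takes 1/5.
Yori predeceased; the 1/5 allotted to Yori's branch passes to Yori's issue by representation.
The 1/5 is divided into 3 equal shares of 1/15 among Emiko, Junko, Isamu.
Emiko is living and takes 1/15.
Junko is living and takes 1/15.
Isamu is living and takes 1/15.
Daichi is living and takes 1/5.
Kenji predeceased; the 1/5 allotted to Kenji's branch passes to Kenji's issue by representation.
The 1/5 is divided into 3 equal shares of 1/15 among Noboru, Hana, Mariko.
Noboru is living and takes 1/15.
Hana is living and takes 1/15.
Mariko is living and takes 1/15.
Chiyo predeceased; the 1/5 allotted to Chiyo's branch passes to Chiyo's issue by representation.
The 1/5 is divided into 2 equal shares of 1/10 among Reiko, Sachiko.
Reiko is living and takes 1/10.
Sachiko predeceased; the 1/10 allotted to Sachiko's branch passes to Sachiko's issue by representation.
The 1/10 is divided into 2 equal shares of 1/20 among Umeko, Fumio.
Umeko is living and takes 1/20.
Fumio is living and takes 1/20.

Daichi 1/5; Emiko 1/15; Fumio 1/20; Hana 1/15; Isamu 1/15; Junko 1/15; Mariko 1/15; Noboru 1/15; Reiko 1/10; Ryo 1/5; Umeko 1/20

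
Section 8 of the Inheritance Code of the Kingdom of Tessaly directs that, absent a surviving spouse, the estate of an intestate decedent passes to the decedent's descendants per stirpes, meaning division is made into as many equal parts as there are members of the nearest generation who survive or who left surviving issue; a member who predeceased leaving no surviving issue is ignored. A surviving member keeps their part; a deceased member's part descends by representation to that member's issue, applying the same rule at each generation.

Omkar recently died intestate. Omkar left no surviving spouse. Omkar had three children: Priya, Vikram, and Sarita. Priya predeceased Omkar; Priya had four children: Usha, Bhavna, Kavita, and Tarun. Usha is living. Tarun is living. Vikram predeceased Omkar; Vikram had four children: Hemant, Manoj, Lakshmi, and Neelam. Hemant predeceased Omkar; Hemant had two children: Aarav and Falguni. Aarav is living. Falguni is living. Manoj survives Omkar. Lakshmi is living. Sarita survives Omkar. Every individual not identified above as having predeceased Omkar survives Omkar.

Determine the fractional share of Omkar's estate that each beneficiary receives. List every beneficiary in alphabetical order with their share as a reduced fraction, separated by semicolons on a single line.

Aarav 1/24; Bhavna 1/12; Falguni 1/24; Kavita 1/12; Lakshmi 1/12; Manoj 1/12; Neelam 1/12; Sarita 1/3; Tarun 1/12; Usha 1/12

There is no surviving spouse, so the entire estate passes to Omkar's descendants per stirpes.
The estate is divided into 3 equal shares of 1/3 among Priya, Vikram, Sarita.
Priya predeceased; the 1/3 allotted to Priya's branch passes to Priya's issue by representation.
The 1/3 is divided into 4 equal shares of 1/12 among Usha, Bhavna, Kavita, Tarun.
Usha is living and takes 1/12.
Bhavna is living and takes 1/12.
Kavita is living and takes 1/12.
Tarun is living and takes 1/12.
Vikram predeceased; the 1/3 allotted to Vikram's branch passes to Vikram's issue by representation.
The 1/3 is divided into 4 equal shares of 1/12 among Hemant, Manoj, Lakshmi, Neelam.
Hemant predeceased; the 1/12 allotted to Hemant's branch passes to Hemant's issue by representation.
The 1/12 is divided into 2 equal shares of 1/24 among Aarav, Falguni.
Aarav is living and takes 1/24.
Falguni is living and takes 1/24.
Manoj is living and takes 1/12.
Lakshmi is living and takes 1/12.
Neelam is living and takes 1/12.
Sarita is living and takes 1/3.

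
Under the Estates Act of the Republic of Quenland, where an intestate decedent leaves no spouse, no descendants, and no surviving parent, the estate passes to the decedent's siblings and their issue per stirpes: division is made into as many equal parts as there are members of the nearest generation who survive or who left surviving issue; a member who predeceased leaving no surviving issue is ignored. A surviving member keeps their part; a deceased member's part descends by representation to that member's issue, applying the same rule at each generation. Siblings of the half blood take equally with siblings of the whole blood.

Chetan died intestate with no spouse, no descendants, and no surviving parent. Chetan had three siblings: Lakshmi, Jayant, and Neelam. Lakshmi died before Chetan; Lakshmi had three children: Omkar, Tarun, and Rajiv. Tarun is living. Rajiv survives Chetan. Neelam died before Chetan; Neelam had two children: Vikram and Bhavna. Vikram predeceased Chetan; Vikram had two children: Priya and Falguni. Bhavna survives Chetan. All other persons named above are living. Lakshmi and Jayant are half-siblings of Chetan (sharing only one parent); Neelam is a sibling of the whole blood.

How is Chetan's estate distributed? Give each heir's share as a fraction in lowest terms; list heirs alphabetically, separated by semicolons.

Bhavna 1/6; Falguni 1/12; Jayant 1/3; Omkar 1/9; Priya 1/12; Rajiv 1/9; Tarun 1/9

No spouse, descendants, or parent survives, so the estate passes to Chetan's siblings per stirpes.
Half-blood and whole-blood siblings take equally under the stated rule.
The estate is divided into 3 equal shares of 1/3 among Lakshmi, Jayant, Neelam.
Lakshmi predeceased; the 1/3 allotted to Lakshmi's branch passes to Lakshmi's issue by representation.
The 1/3 is divided into 3 equal shares of 1/9 among Omkar, Tarun, Rajiv.
Omkar is living and takes 1/9.
Tarun is living and takes 1/9.
Rajiv is living and takes 1/9.
Jayant is living and takes 1/3.
Neelam predeceased; the 1/3 allotted to Neelam's branch passes to Neelam's issue by representation.
The 1/3 is divided into 2 equal shares of 1/6 among Vikram, Bhavna.
Vikram predeceased; the 1/6 allotted to Vikram's branch passes to Vikram's issue by representation.
The 1/6 is divided into 2 equal shares of 1/12 among Priya, Falguni.
Priya is living and takes 1/12.
Falguni is living and takes 1/12.
Bhavna is living and takes 1/6.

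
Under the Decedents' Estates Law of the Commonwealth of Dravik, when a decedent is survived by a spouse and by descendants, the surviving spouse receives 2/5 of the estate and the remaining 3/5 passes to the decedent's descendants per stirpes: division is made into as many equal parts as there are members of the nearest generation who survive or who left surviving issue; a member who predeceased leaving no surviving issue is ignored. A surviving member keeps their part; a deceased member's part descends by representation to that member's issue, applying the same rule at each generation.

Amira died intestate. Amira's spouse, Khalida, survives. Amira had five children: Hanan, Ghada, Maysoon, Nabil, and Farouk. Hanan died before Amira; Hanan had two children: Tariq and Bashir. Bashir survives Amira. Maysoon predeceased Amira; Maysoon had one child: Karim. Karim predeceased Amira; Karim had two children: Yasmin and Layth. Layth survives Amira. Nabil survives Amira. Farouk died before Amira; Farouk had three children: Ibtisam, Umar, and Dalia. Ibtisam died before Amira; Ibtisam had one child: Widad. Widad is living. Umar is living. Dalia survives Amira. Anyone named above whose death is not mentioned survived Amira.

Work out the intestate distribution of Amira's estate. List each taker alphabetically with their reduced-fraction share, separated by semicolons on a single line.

Khalida, as surviving spouse, takes 2/5.
The remaining 3/5 passes to Amira's descendants per stirpes.
The 3/5 is divided into 5 equal shares of 3/25 among Hanan, Ghada, Maysoon, Nabil, Farouk.
Hanan predeceased; the 3/25 allotted to Hanan's branch passes to Hanan's issue by representation.
The 3/25 is divided into 2 equal shares of 3/50 among Tariq, Bashir.
Tariq is living and takes 3/50.
Bashir is living and takes 3/50.
Ghada is living and takes 3/25.
Maysoon predeceased; the 3/25 allotted to Maysoon's branch passes to Maysoon's issue by representation.
Karim's line is the sole branch at this level, so the full 3/25 passes to Karim's issue by representation.
The 3/25 is divided into 2 equal shares of 3/50 among Yasmin, Layth.
Yasmin is living and takes 3/50.
Layth is living and takes 3/50.
Nabil is living and takes 3/25.
Farouk predeceased; the 3/25 allotted to Farouk's branch passes to Farouk's issue by representation.
The 3/25 is divided into 3 equal shares of 1/25 among Ibtisam, Umar, Dalia.
Ibtisam predeceased; the 1/25 allotted to Ibtisam's branch passes to Ibtisam's issue by representation.
Widad is the sole taker at this level and receives the full 1/25.
Umar is living and takes 1/25.
Dalia is living and takes 1/25.

Bashir 3/50; Dalia 1/25; Ghada 3/25; Khalida 2/5; Layth 3/50; Nabil 3/25; Tariq 3/50; Umar 1/25; Widad 1/25; Yasmin 3/50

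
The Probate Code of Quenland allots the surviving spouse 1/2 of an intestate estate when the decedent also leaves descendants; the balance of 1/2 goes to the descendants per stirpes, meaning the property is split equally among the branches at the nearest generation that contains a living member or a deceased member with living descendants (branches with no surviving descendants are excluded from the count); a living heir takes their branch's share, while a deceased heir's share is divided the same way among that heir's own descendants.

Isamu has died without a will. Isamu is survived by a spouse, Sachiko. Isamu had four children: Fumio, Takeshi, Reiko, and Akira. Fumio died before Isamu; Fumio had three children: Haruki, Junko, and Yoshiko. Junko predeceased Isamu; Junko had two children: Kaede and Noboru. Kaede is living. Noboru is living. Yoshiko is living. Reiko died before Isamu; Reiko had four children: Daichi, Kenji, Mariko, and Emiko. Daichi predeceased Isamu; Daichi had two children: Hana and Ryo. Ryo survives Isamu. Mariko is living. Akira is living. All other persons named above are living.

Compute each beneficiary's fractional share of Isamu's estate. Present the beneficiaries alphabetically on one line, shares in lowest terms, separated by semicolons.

Akira 1/8; Emiko 1/32; Hana 1/64; Haruki 1/24; Kaede 1/48; Kenji 1/32; Mariko 1/32; Noboru 1/48; Ryo 1/64; Sachiko 1/2; Takeshi 1/8; Yoshiko 1/24

Sachiko, as surviving spouse, takes 1/2.
The remaining 1/2 passes to Isamu's descendants per stirpes.
The 1/2 is divided into 4 equal shares of 1/8 among Fumio, Takeshi, Reiko, Akira.
Fumio predeceased; the 1/8 allotted to Fumio's branch passes to Fumio's issue by representation.
The 1/8 is divided into 3 equal shares of 1/24 among Haruki, Junko, Yoshiko.
Haruki is living and takes 1/24.
Junko predeceased; the 1/24 allotted to Junko's branch passes to Junko's issue by representation.
The 1/24 is divided into 2 equal shares of 1/48 among Kaede, Noboru.
Kaede is living and takes 1/48.
Noboru is living and takes 1/48.
Yoshiko is living and takes 1/24.
Takeshi is living and takes 1/8.
Reiko predeceased; the 1/8 allotted to Reiko's branch passes to Reiko's issue by representation.
The 1/8 is divided into 4 equal shares of 1/32 among Daichi, Kenji, Mariko, Emiko.
Daichi predeceased; the 1/32 allotted to Daichi's branch passes to Daichi's issue by representation.
The 1/32 is divided into 2 equal shares of 1/64 among Hana, Ryo.
Hana is living and takes 1/64.
Ryo is living and takes 1/64.
Kenji is living and takes 1/32.
Mariko is living and takes 1/32.
Emiko is living and takes 1/32.
Akira is living and takes 1/8.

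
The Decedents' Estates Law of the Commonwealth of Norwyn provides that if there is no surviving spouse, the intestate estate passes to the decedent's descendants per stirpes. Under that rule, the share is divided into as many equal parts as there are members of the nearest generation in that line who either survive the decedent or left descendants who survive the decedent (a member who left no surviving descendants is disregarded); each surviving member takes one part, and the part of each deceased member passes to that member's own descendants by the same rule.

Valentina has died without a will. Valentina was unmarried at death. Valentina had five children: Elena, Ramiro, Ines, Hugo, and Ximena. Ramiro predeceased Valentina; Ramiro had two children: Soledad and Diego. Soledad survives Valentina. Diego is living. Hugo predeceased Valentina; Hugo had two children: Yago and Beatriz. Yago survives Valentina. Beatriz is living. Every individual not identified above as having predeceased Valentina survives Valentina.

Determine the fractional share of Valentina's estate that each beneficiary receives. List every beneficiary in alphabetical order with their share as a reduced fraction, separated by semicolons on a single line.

Beatriz 1/10; Diego 1/10; Elena 1/5; Ines 1/5; Soledad 1/10; Ximena 1/5; Yago 1/10

There is no surviving spouse, so the entire estate passes to Valentina's descendants per stirpes.
The estate is divided into 5 equal shares of 1/5 among Elena, Ramiro, Ines, Hugo, Ximena.
Elena is living and takes 1/5.
Ramiro predeceased; the 1/5 allotted to Ramiro's branch passes to Ramiro's issue by representation.
The 1/5 is divided into 2 equal shares of 1/10 among Soledad, Diego.
Soledad is living and takes 1/10.
Diego is living and takes 1/10.
Ines is living and takes 1/5.
Hugo predeceased; the 1/5 allotted to Hugo's branch passes to Hugo's issue by representation.
The 1/5 is divided into 2 equal shares of 1/10 among Yago, Beatriz.
Yago is living and takes 1/10.
Beatriz is living and takes 1/10.
Ximena is living and takes 1/5.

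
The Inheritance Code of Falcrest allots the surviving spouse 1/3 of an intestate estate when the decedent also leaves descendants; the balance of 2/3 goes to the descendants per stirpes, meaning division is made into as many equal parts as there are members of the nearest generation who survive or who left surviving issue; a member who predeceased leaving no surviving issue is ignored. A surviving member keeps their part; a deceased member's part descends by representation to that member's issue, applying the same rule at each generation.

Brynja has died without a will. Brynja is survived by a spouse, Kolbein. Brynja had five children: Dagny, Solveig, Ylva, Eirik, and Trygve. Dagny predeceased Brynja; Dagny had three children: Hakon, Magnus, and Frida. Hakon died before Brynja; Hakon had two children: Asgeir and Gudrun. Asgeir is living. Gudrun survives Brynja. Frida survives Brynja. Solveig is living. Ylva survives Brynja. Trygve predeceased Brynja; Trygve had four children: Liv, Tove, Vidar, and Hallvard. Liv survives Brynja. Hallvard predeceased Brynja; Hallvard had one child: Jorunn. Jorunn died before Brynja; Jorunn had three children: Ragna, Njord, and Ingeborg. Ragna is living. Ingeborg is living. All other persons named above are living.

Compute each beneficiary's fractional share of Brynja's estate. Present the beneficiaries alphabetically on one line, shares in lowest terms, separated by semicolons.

Kolbein, as surviving spouse, takes 1/3.
The remaining 2/3 passes to Brynja's descendants per stirpes.
The 2/3 is divided into 5 equal shares of 2/15 among Dagny, Solveig, Ylva, Eirik, Trygve.
Dagny predeceased; the 2/15 allotted to Dagny's branch passes to Dagny's issue by representation.
The 2/15 is divided into 3 equal shares of 2/45 among Hakon, Magnus, Frida.
Hakon predeceased; the 2/45 allotted to Hakon's branch passes to Hakon's issue by representation.
The 2/45 is divided into 2 equal shares of 1/45 among Asgeir, Gudrun.
Asgeir is living and takes 1/45.
Gudrun is living and takes 1/45.
Magnus is living and takes 2/45.
Frida is living and takes 2/45.
Solveig is living and takes 2/15.
Ylva is living and takes 2/15.
Eirik is living and takes 2/15.
Trygve predeceased; the 2/15 allotted to Trygve's branch passes to Trygve's issue by representation.
The 2/15 is divided into 4 equal shares of 1/30 among Liv, Tove, Vidar, Hallvard.
Liv is living and takes 1/30.
Tove is living and takes 1/30.
Vidar is living and takes 1/30.
Hallvard predeceased; the 1/30 allotted to Hallvard's branch passes to Hallvard's issue by representation.
Jorunn's line is the sole branch at this level, so the full 1/30 passes to Jorunn's issue by representation.
The 1/30 is divided into 3 equal shares of 1/90 among Ragna, Njord, Ingeborg.
Ragna is living and takes 1/90.
Njord is living and takes 1/90.
Ingeborg is living and takes 1/90.

Asgeir 1/45; Eirik 2/15; Frida 2/45; Gudrun 1/45; Ingeborg 1/90; Kolbein 1/3; Liv 1/30; Magnus 2/45; Njord 1/90; Ragna 1/90; Solveig 2/15; Tove 1/30; Vidar 1/30; Ylva 2/15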